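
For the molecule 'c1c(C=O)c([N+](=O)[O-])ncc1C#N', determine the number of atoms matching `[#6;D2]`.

4

The query [#6;D2] means: any carbon bonded to exactly two heavy atoms.
Check the 13 heavy atoms by environment: 1× n (aromatic, D2) → no; 3× c (aromatic, D3) → no; 2× c (aromatic, D2) → match; 1× N (charge +1, D3) → no; 1× O (charge -1, D1) → no; 2× O (D1) → no; 2× C (D2) → match; 1× N (D1) → no.
Summing the matching environments: 2 + 2 = 4 matching atoms.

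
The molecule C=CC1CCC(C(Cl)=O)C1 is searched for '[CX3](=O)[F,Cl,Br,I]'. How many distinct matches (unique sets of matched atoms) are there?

1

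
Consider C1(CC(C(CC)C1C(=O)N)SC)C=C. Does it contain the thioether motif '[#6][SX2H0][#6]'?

The pattern [#6][SX2H0][#6] describes an aliphatic sulfur bridging two carbons with no H on the sulfur — a thioether.
The molecule carries a methylthio ether (-SCH3), whose atoms satisfy every constraint of the query, so the pattern matches.

Yes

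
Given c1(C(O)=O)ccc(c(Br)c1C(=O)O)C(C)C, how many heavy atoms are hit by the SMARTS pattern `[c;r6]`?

The query [c;r6] means: aromatic carbon that belongs to a six-membered ring.
Check the 16 heavy atoms by environment: 6× c (aromatic, in 6-ring) → match; 5× C (acyclic) → no; 4× O (acyclic) → no; 1× Br (acyclic) → no.
That gives 6 matching atoms.

6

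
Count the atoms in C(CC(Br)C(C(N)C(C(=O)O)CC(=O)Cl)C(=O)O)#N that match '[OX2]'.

The query [OX2] means: aliphatic oxygen with two total connections — ether, hydroxyl, or ester single-bond O.
Check the 19 heavy atoms by environment: 6× C (X4) → no; 3× C (X3) → no; 3× O (X1) → no; 1× Cl (X1) → no; 1× C (X2) → no; 1× N (X1) → no; 1× Br (X1) → no; 1× N (X3) → no; 2× O (X2) → match.
That gives 2 matching atoms.

2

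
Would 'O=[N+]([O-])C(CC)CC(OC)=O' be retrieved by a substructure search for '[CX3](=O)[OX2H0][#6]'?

Yes

The pattern [CX3](=O)[OX2H0][#6] describes a carbonyl carbon bonded to an oxygen that is itself bonded to carbon (no H on that O) — an ester.
The molecule carries a methyl-ester group (-C(=O)OCH3), whose atoms satisfy every constraint of the query, so the pattern matches.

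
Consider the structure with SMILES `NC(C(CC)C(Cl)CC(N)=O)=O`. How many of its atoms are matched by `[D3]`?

4

The query [D3] means: atom with exactly three heavy-atom neighbours.
Check the 12 heavy atoms by environment: 1× C (D1) → no; 2× C (D2) → no; 4× C (D3) → match; 1× Cl (D1) → no; 2× O (D1) → no; 2× N (D1) → no.
That gives 4 matching atoms.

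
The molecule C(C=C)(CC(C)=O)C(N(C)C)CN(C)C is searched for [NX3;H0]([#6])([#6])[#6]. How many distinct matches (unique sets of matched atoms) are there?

[NX3;H0]([#6])([#6])[#6] is the SMARTS for a tertiary amine: a trivalent nitrogen with no H, bonded to three carbons.
The molecule carries 2 separate instances of a dimethylamino group (-N(CH3)2) meeting every constraint; each maps to a distinct set of atoms, giving 2 matches.

2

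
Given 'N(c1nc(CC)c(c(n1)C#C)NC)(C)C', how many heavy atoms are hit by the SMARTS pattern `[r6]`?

Check the 15 heavy atoms by environment: 2× n (aromatic, in 6-ring) → match; 4× c (aromatic, in 6-ring) → match; 2× N (acyclic) → no; 7× C (acyclic) → no.
Summing the matching environments: 2 + 4 = 6 matching atoms.

6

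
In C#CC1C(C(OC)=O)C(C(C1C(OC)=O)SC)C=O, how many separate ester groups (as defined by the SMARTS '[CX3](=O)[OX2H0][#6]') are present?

[CX3](=O)[OX2H0][#6] is the SMARTS for an ester: a carbonyl carbon bonded to an oxygen that is itself bonded to carbon (no H on that O).
The molecule carries 2 separate instances of a methyl-ester group (-C(=O)OCH3) meeting every constraint; each maps to a distinct set of atoms, giving 2 matches.

2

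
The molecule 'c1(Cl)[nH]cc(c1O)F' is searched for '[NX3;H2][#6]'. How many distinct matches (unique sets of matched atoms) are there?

[NX3;H2][#6] is the SMARTS for a primary amine: a trivalent nitrogen with two H attached to carbon.
No fragment in the molecule satisfies every constraint, giving 0 matches.

0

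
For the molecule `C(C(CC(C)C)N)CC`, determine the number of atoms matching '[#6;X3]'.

The query [#6;X3] means: any carbon (aromatic or not) with three total connections.
Check the 9 heavy atoms by environment: 8× C (X4) → no; 1× N (X3) → no.
No environment satisfies the query, so 0 matching atoms.

0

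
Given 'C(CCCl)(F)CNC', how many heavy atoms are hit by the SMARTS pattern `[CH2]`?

Check the 8 heavy atoms by environment: 3× C (H2) → match; 1× C (H1) → no; 1× F (H0) → no; 1× Cl (H0) → no; 1× N (H1) → no; 1× C (H3) → no.
That gives 3 matching atoms.

3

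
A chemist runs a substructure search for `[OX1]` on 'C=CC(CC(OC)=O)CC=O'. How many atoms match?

2

Check the 11 heavy atoms by environment: 4× C (X4) → no; 4× C (X3) → no; 2× O (X1) → match; 1× O (X2) → no.
That gives 2 matching atoms.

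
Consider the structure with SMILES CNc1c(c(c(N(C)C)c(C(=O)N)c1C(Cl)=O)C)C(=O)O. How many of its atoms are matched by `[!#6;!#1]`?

8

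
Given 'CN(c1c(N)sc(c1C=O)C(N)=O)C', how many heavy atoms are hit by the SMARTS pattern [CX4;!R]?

Check the 14 heavy atoms by environment: 1× s (aromatic, X2, in 5-ring) → no; 4× c (aromatic, X3, in 5-ring) → no; 3× N (X3, acyclic) → no; 2× C (X4, acyclic) → match; 2× C (X3, acyclic) → no; 2× O (X1, acyclic) → no.
That gives 2 matching atoms.

2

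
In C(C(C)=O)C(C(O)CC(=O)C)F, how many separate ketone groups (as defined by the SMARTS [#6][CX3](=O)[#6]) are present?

[#6][CX3](=O)[#6] is the SMARTS for a ketone: a carbonyl carbon (no H) flanked by two carbons.
The molecule carries 2 separate instances of an acetyl/ketone group (-C(=O)CH3) meeting every constraint; each maps to a distinct set of atoms, giving 2 matches.

2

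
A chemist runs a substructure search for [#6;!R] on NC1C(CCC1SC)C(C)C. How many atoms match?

The query [#6;!R] means: carbon not in any ring.
Check the 11 heavy atoms by environment: 5× C (in 5-ring) → no; 4× C (acyclic) → match; 1× N (acyclic) → no; 1× S (acyclic) → no.
That gives 4 matching atoms.

4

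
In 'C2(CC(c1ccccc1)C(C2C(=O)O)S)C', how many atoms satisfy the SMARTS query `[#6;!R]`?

2

The query [#6;!R] means: carbon not in any ring.
Check the 16 heavy atoms by environment: 5× C (in 5-ring) → no; 2× C (acyclic) → match; 6× c (aromatic, in 6-ring) → no; 1× S (acyclic) → no; 2× O (acyclic) → no.
That gives 2 matching atoms.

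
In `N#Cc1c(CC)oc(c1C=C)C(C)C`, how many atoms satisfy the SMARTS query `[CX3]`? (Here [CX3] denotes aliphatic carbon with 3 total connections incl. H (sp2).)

2

Check the 14 heavy atoms by environment: 1× o (aromatic, X2) → no; 4× c (aromatic, X3) → no; 2× C (X3) → match; 1× C (X2) → no; 1× N (X1) → no; 5× C (X4) → no.
That gives 2 matching atoms.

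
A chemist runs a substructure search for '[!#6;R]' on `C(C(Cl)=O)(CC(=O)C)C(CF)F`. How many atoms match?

0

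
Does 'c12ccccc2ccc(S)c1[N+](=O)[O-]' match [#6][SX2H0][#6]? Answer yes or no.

No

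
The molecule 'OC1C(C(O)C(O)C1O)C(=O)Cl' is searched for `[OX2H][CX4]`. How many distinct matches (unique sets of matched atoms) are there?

4

[OX2H][CX4] is the SMARTS for an aliphatic alcohol: a hydroxyl oxygen bound to an sp3 (X4) carbon.
The molecule carries 4 separate instances of a hydroxyl group (-OH) meeting every constraint; each maps to a distinct set of atoms, giving 4 matches.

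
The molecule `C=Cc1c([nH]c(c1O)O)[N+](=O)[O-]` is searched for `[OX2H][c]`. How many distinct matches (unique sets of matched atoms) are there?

2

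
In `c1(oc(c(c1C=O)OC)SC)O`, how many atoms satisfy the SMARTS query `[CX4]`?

2

Check the 12 heavy atoms by environment: 1× o (aromatic, X2) → no; 4× c (aromatic, X3) → no; 2× O (X2) → no; 1× C (X3) → no; 1× O (X1) → no; 2× C (X4) → match; 1× S (X2) → no.
That gives 2 matching atoms.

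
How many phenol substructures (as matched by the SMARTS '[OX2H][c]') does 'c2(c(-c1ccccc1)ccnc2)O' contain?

1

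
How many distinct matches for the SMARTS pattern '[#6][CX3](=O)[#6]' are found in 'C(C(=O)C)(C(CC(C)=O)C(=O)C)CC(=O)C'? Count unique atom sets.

4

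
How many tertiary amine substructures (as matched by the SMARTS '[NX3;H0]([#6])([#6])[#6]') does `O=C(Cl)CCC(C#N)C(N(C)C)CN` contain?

1

[NX3;H0]([#6])([#6])[#6] is the SMARTS for a tertiary amine: a trivalent nitrogen with no H, bonded to three carbons.
Exactly one fragment in the molecule meets all constraints, giving 1 match.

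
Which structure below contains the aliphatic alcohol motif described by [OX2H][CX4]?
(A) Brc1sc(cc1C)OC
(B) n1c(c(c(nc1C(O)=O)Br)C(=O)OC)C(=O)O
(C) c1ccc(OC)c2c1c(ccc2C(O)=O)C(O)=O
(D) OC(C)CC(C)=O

D

[OX2H][CX4] describes a hydroxyl oxygen bound to an sp3 (X4) carbon (an aliphatic alcohol).
(A) has a methoxy ether (-OCH3) but the oxygen has H0 (ether), not H1.
(B) has a carboxylic acid group (-C(=O)OH) but the -OH is on a CX3 carbonyl carbon, not a CX4 carbon.
(C) has a carboxylic acid group (-C(=O)OH) but the -OH is on a CX3 carbonyl carbon, not a CX4 carbon.
(D) contains a hydroxyl group (-OH), which satisfies every atom and bond constraint.
So the answer is (D).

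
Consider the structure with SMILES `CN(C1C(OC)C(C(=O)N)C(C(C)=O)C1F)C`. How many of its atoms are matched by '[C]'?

The query [C] means: uppercase C matches aliphatic (non-aromatic) carbon only.
Check the 17 heavy atoms by environment: 11× C → match; 3× O → no; 2× N → no; 1× F → no.
That gives 11 matching atoms.

11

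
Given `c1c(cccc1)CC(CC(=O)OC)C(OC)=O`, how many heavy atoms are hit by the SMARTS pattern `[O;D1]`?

2

The query [O;D1] means: aliphatic oxygen bonded to exactly one heavy atom.
Check the 17 heavy atoms by environment: 2× C (D2) → no; 3× C (D3) → no; 2× O (D1) → match; 2× O (D2) → no; 2× C (D1) → no; 1× c (aromatic, D3) → no; 5× c (aromatic, D2) → no.
That gives 2 matching atoms.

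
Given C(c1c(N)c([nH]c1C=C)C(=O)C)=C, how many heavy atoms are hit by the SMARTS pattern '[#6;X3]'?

9

The query [#6;X3] means: any carbon (aromatic or not) with three total connections.
Check the 13 heavy atoms by environment: 1× n (aromatic, X3) → no; 4× c (aromatic, X3) → match; 5× C (X3) → match; 1× N (X3) → no; 1× O (X1) → no; 1× C (X4) → no.
Summing the matching environments: 4 + 5 = 9 matching atoms.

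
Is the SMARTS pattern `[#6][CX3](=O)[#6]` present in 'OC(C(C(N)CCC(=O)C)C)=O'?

Yes

The pattern [#6][CX3](=O)[#6] describes a carbonyl carbon (no H) flanked by two carbons — a ketone.
The molecule carries an acetyl/ketone group (-C(=O)CH3), whose atoms satisfy every constraint of the query, so the pattern matches.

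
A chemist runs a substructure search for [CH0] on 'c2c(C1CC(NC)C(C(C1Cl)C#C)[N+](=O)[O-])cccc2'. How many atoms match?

Check the 20 heavy atoms by environment: 6× C (H1) → no; 1× C (H2) → no; 1× N (charge +1, H0) → no; 1× O (charge -1, H0) → no; 1× O (H0) → no; 1× c (aromatic, H0) → no; 5× c (aromatic, H1) → no; 1× N (H1) → no; 1× C (H3) → no; 1× Cl (H0) → no; 1× C (H0) → match.
That gives 1 matching atom.

1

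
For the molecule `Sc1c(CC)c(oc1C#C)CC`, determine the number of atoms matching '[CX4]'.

4

The query [CX4] means: C with X4: aliphatic carbon with exactly 4 total connections (bonds + H).
Check the 12 heavy atoms by environment: 1× o (aromatic, X2) → no; 4× c (aromatic, X3) → no; 2× C (X2) → no; 1× S (X2) → no; 4× C (X4) → match.
That gives 4 matching atoms.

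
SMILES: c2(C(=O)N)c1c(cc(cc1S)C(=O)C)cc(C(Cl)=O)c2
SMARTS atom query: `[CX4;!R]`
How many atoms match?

1

The query [CX4;!R] means: aliphatic carbon with four total connections, not in a ring.
Check the 20 heavy atoms by environment: 10× c (aromatic, X3, in 6-ring) → no; 3× C (X3, acyclic) → no; 3× O (X1, acyclic) → no; 1× C (X4, acyclic) → match; 1× N (X3, acyclic) → no; 1× S (X2, acyclic) → no; 1× Cl (X1, acyclic) → no.
That gives 1 matching atom.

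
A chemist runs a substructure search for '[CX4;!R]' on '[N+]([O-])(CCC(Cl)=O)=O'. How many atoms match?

The query [CX4;!R] means: aliphatic carbon with four total connections, not in a ring.
Check the 8 heavy atoms by environment: 2× C (X4, acyclic) → match; 1× N (charge +1, X3, acyclic) → no; 1× O (charge -1, X1, acyclic) → no; 2× O (X1, acyclic) → no; 1× C (X3, acyclic) → no; 1× Cl (X1, acyclic) → no.
That gives 2 matching atoms.

2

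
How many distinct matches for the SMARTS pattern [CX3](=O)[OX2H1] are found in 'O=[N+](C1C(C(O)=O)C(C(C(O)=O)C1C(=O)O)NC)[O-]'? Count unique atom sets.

[CX3](=O)[OX2H1] is the SMARTS for a carboxylic acid: an sp2 carbon double-bonded to O and single-bonded to an -OH oxygen.
The molecule carries 3 separate instances of a carboxylic acid group (-C(=O)OH) meeting every constraint; each maps to a distinct set of atoms, giving 3 matches.

3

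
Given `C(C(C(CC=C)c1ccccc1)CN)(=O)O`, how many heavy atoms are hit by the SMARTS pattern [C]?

7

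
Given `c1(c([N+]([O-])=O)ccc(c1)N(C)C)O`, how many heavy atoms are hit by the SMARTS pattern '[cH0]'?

Check the 13 heavy atoms by environment: 3× c (aromatic, H0) → match; 3× c (aromatic, H1) → no; 1× O (H1) → no; 1× N (charge +1, H0) → no; 1× O (charge -1, H0) → no; 1× O (H0) → no; 1× N (H0) → no; 2× C (H3) → no.
That gives 3 matching atoms.

3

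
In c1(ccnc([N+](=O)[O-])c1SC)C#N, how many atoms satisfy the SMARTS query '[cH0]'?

Check the 13 heavy atoms by environment: 1× n (aromatic, H0) → no; 3× c (aromatic, H0) → match; 2× c (aromatic, H1) → no; 1× C (H0) → no; 1× N (H0) → no; 1× N (charge +1, H0) → no; 1× O (charge -1, H0) → no; 1× O (H0) → no; 1× S (H0) → no; 1× C (H3) → no.
That gives 3 matching atoms.

3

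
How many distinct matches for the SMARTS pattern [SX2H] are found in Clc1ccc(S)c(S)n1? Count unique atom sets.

2

[SX2H] is the SMARTS for a thiol: an aliphatic sulfur with two connections, one being H.
The molecule carries 2 separate instances of a thiol (-SH) meeting every constraint; each maps to a distinct set of atoms, giving 2 matches.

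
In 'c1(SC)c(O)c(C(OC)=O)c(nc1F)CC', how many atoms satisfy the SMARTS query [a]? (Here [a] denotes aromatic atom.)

6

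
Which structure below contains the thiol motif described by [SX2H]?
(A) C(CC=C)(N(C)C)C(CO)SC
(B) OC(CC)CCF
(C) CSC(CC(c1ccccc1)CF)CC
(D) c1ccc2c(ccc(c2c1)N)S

[SX2H] describes an aliphatic sulfur with two connections, one being H (a thiol).
(A) has a methylthio ether (-SCH3) but the sulfur has H0 (bonded to two carbons), not H1.
(B) has a hydroxyl group (-OH) but it is an -OH, not an -SH.
(C) has a methylthio ether (-SCH3) but the sulfur has H0 (bonded to two carbons), not H1.
(D) contains a thiol (-SH), which satisfies every atom and bond constraint.
So the answer is (D).

D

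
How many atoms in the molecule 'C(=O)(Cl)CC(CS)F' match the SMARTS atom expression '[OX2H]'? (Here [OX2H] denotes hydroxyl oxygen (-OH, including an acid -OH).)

The query [OX2H] means: aliphatic oxygen with two connections, one of which is H — an -OH oxygen.
Check the 8 heavy atoms by environment: 2× C (H2, X4) → no; 1× C (H1, X4) → no; 1× F (H0, X1) → no; 1× C (H0, X3) → no; 1× O (H0, X1) → no; 1× Cl (H0, X1) → no; 1× S (H1, X2) → no.
No environment satisfies the query, so 0 matching atoms.

0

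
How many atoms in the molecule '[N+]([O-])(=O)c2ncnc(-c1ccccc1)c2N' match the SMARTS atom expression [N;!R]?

2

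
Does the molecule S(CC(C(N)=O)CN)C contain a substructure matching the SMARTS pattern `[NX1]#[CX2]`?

No

The pattern [NX1]#[CX2] describes a nitrogen triple-bonded to a two-connected carbon — a nitrile.
The closest candidate here is a primary amino group (-NH2), but the nitrogen is NX3 (three connections), not NX1 triple-bonded. No other fragment satisfies the full query, so there is no match.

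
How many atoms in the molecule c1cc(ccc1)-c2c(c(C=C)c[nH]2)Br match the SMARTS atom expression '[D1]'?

2

The query [D1] means: atom with exactly one heavy-atom neighbour (degree 1).
Check the 14 heavy atoms by environment: 1× n (aromatic, D2) → no; 4× c (aromatic, D3) → no; 6× c (aromatic, D2) → no; 1× C (D2) → no; 1× C (D1) → match; 1× Br (D1) → match.
Summing the matching environments: 1 + 1 = 2 matching atoms.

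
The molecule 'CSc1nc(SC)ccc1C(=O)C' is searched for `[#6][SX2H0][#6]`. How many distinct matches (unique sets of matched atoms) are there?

2

[#6][SX2H0][#6] is the SMARTS for a thioether: an aliphatic sulfur bridging two carbons with no H on the sulfur.
The molecule carries 2 separate instances of a methylthio ether (-SCH3) meeting every constraint; each maps to a distinct set of atoms, giving 2 matches.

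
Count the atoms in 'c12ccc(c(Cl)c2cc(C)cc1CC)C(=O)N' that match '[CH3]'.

2

Check the 17 heavy atoms by environment: 6× c (aromatic, H0) → no; 4× c (aromatic, H1) → no; 2× C (H3) → match; 1× C (H0) → no; 1× O (H0) → no; 1× N (H2) → no; 1× C (H2) → no; 1× Cl (H0) → no.
That gives 2 matching atoms.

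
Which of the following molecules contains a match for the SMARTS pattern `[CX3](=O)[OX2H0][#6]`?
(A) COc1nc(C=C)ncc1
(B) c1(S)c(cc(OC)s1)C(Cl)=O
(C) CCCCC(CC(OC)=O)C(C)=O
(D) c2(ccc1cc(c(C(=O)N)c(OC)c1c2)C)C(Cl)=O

C

[CX3](=O)[OX2H0][#6] describes a carbonyl carbon bonded to an oxygen that is itself bonded to carbon (no H on that O) (an ester).
(A) has a methoxy ether (-OCH3) but the ether oxygen is not adjacent to a C=O carbon.
(B) has a methoxy ether (-OCH3) but the ether oxygen is not adjacent to a C=O carbon.
(C) contains a methyl-ester group (-C(=O)OCH3), which satisfies every atom and bond constraint.
(D) has a methoxy ether (-OCH3) but the ether oxygen is not adjacent to a C=O carbon.
So the answer is (C).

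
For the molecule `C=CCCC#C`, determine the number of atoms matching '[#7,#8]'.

Check the 6 heavy atoms by environment: 6× C → no.
No environment satisfies the query, so 0 matching atoms.

0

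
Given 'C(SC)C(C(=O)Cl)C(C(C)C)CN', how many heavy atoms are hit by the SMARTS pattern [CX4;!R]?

The query [CX4;!R] means: aliphatic carbon with four total connections, not in a ring.
Check the 13 heavy atoms by environment: 8× C (X4, acyclic) → match; 1× S (X2, acyclic) → no; 1× N (X3, acyclic) → no; 1× C (X3, acyclic) → no; 1× O (X1, acyclic) → no; 1× Cl (X1, acyclic) → no.
That gives 8 matching atoms.

8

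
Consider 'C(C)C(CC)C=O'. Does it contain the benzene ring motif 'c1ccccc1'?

No

The pattern c1ccccc1 describes six aromatic carbons in a ring — a benzene ring.
The closest candidate here is a methyl group (-CH3), but no six-membered all-carbon aromatic ring is present. No other fragment satisfies the full query, so there is no match.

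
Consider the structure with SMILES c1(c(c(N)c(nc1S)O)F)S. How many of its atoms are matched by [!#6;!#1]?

6

Check the 11 heavy atoms by environment: 1× n (aromatic) → match; 5× c (aromatic) → no; 1× F → match; 2× S → match; 1× O → match; 1× N → match.
Summing the matching environments: 1 + 1 + 2 + 1 + 1 = 6 matching atoms.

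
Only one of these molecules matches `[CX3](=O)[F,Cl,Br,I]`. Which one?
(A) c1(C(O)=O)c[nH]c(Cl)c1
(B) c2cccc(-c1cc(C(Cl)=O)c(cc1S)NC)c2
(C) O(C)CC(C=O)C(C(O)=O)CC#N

B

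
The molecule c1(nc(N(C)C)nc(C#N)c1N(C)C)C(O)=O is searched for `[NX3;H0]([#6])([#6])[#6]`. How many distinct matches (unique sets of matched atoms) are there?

[NX3;H0]([#6])([#6])[#6] is the SMARTS for a tertiary amine: a trivalent nitrogen with no H, bonded to three carbons.
The molecule carries 2 separate instances of a dimethylamino group (-N(CH3)2) meeting every constraint; each maps to a distinct set of atoms, giving 2 matches.

2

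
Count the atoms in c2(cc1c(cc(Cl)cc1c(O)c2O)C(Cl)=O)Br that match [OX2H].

2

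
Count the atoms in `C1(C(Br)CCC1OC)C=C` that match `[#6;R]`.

5

The query [#6;R] means: carbon that is part of a ring.
Check the 10 heavy atoms by environment: 5× C (in 5-ring) → match; 3× C (acyclic) → no; 1× O (acyclic) → no; 1× Br (acyclic) → no.
That gives 5 matching atoms.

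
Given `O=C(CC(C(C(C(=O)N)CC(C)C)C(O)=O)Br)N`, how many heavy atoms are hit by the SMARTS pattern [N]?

The query [N] means: uppercase N matches aliphatic (non-aromatic) nitrogen only.
Check the 18 heavy atoms by environment: 11× C → no; 4× O → no; 2× N → match; 1× Br → no.
That gives 2 matching atoms.

2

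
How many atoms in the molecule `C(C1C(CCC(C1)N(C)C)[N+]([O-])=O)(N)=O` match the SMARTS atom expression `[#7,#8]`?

The query [#7,#8] means: nitrogen or oxygen (comma = OR).
Check the 15 heavy atoms by environment: 9× C → no; 2× O → match; 2× N → match; 1× N (charge +1) → match; 1× O (charge -1) → match.
Summing the matching environments: 2 + 2 + 1 + 1 = 6 matching atoms.

6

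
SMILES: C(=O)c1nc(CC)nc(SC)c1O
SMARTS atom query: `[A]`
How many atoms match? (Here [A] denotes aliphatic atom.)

The query [A] means: A matches any aliphatic (non-aromatic) heavy atom.
Check the 13 heavy atoms by environment: 2× n (aromatic) → no; 4× c (aromatic) → no; 2× O → match; 4× C → match; 1× S → match.
Summing the matching environments: 2 + 4 + 1 = 7 matching atoms.

7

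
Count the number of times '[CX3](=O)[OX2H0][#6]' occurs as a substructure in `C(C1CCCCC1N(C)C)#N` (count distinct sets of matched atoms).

0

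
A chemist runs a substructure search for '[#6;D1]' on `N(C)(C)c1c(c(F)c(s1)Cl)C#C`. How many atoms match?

3

Check the 12 heavy atoms by environment: 1× s (aromatic, D2) → no; 4× c (aromatic, D3) → no; 1× Cl (D1) → no; 1× C (D2) → no; 3× C (D1) → match; 1× F (D1) → no; 1× N (D3) → no.
That gives 3 matching atoms.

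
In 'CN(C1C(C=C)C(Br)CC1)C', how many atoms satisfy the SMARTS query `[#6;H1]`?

The query [#6;H1] means: any carbon bearing exactly one hydrogen.
Check the 11 heavy atoms by environment: 3× C (H2) → no; 4× C (H1) → match; 1× N (H0) → no; 2× C (H3) → no; 1× Br (H0) → no.
That gives 4 matching atoms.

4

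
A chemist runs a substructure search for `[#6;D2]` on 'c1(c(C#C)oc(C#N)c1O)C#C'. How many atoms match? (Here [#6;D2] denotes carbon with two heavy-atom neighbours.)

3

The query [#6;D2] means: any carbon bonded to exactly two heavy atoms.
Check the 12 heavy atoms by environment: 1× o (aromatic, D2) → no; 4× c (aromatic, D3) → no; 3× C (D2) → match; 1× N (D1) → no; 1× O (D1) → no; 2× C (D1) → no.
That gives 3 matching atoms.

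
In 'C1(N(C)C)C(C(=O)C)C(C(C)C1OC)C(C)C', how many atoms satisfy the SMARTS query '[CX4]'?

13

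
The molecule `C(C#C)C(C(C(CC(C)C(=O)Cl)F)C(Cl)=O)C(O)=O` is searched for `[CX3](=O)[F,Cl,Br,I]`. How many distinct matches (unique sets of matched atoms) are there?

2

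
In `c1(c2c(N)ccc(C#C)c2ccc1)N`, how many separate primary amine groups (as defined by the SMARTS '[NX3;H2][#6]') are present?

[NX3;H2][#6] is the SMARTS for a primary amine: a trivalent nitrogen with two H attached to carbon.
The molecule carries 2 separate instances of a primary amino group (-NH2) meeting every constraint; each maps to a distinct set of atoms, giving 2 matches.

2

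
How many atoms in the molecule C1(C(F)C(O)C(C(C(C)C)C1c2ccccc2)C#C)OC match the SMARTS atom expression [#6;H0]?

2

The query [#6;H0] means: any carbon with no attached hydrogen.
Check the 21 heavy atoms by environment: 8× C (H1) → no; 1× O (H0) → no; 3× C (H3) → no; 1× O (H1) → no; 1× C (H0) → match; 1× F (H0) → no; 1× c (aromatic, H0) → match; 5× c (aromatic, H1) → no.
Summing the matching environments: 1 + 1 = 2 matching atoms.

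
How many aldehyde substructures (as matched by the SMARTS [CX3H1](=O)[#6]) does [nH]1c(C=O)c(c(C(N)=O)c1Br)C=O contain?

[CX3H1](=O)[#6] is the SMARTS for an aldehyde: an sp2 carbon with one H, double-bonded to O and single-bonded to carbon.
The molecule carries 2 separate instances of an aldehyde (-CHO) meeting every constraint; each maps to a distinct set of atoms, giving 2 matches.

2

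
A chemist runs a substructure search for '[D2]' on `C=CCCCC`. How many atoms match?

The query [D2] means: atom with exactly two heavy-atom neighbours.
Check the 6 heavy atoms by environment: 4× C (D2) → match; 2× C (D1) → no.
That gives 4 matching atoms.

4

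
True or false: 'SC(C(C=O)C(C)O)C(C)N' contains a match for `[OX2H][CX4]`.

True

The pattern [OX2H][CX4] describes a hydroxyl oxygen bound to an sp3 (X4) carbon — an aliphatic alcohol.
The molecule carries a hydroxyl group (-OH), whose atoms satisfy every constraint of the query, so the pattern matches.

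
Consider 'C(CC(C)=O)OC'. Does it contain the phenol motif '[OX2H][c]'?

No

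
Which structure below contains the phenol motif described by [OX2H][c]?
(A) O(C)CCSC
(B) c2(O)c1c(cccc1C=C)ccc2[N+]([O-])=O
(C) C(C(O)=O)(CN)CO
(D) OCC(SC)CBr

[OX2H][c] describes a hydroxyl oxygen attached to an aromatic carbon (a phenol).
(A) has a methoxy ether (-OCH3) but the oxygen has H0, not H1.
(B) contains a hydroxyl group (-OH), which satisfies every atom and bond constraint.
(C) has a hydroxyl group (-OH) but the -OH is on an aliphatic carbon, not an aromatic c.
(D) has a hydroxyl group (-OH) but the -OH is on an aliphatic carbon, not an aromatic c.
So the answer is (B).

B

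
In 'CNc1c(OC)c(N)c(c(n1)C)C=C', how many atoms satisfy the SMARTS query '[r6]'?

6

Check the 14 heavy atoms by environment: 1× n (aromatic, in 6-ring) → match; 5× c (aromatic, in 6-ring) → match; 1× O (acyclic) → no; 5× C (acyclic) → no; 2× N (acyclic) → no.
Summing the matching environments: 1 + 5 = 6 matching atoms.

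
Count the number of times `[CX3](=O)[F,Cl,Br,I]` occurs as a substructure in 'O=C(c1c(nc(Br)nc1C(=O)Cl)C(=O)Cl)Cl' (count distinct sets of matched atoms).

[CX3](=O)[F,Cl,Br,I] is the SMARTS for an acyl halide: a carbonyl carbon bonded to a halogen.
The molecule carries 3 separate instances of an acyl chloride (-C(=O)Cl) meeting every constraint; each maps to a distinct set of atoms, giving 3 matches.

3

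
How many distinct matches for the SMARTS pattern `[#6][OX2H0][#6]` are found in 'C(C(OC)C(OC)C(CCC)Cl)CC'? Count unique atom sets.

2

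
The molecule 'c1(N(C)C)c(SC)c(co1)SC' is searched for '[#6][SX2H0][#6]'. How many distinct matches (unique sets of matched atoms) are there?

[#6][SX2H0][#6] is the SMARTS for a thioether: an aliphatic sulfur bridging two carbons with no H on the sulfur.
The molecule carries 2 separate instances of a methylthio ether (-SCH3) meeting every constraint; each maps to a distinct set of atoms, giving 2 matches.

2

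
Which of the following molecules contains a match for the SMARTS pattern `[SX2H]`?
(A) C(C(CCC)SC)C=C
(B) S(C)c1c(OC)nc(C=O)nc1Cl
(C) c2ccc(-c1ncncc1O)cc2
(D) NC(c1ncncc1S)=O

D

[SX2H] describes an aliphatic sulfur with two connections, one being H (a thiol).
(A) has a methylthio ether (-SCH3) but the sulfur has H0 (bonded to two carbons), not H1.
(B) has a methylthio ether (-SCH3) but the sulfur has H0 (bonded to two carbons), not H1.
(C) has a hydroxyl group (-OH) but it is an -OH, not an -SH.
(D) contains a thiol (-SH), which satisfies every atom and bond constraint.
So the answer is (D).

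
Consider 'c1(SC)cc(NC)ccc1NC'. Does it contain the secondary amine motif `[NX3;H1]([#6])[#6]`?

Yes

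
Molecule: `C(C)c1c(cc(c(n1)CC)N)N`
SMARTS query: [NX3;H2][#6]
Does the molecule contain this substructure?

Yes

The pattern [NX3;H2][#6] describes a trivalent nitrogen with two H attached to carbon — a primary amine.
The molecule carries a primary amino group (-NH2), whose atoms satisfy every constraint of the query, so the pattern matches.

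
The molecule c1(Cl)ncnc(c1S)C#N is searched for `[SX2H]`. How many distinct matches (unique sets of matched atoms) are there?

1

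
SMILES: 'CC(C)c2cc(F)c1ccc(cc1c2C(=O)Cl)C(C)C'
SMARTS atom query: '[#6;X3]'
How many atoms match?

The query [#6;X3] means: any carbon (aromatic or not) with three total connections.
Check the 20 heavy atoms by environment: 10× c (aromatic, X3) → match; 6× C (X4) → no; 1× C (X3) → match; 1× O (X1) → no; 1× Cl (X1) → no; 1× F (X1) → no.
Summing the matching environments: 10 + 1 = 11 matching atoms.

11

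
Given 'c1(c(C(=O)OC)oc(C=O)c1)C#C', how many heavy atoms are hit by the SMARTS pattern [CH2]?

The query [CH2] means: aliphatic carbon with exactly two hydrogens.
Check the 13 heavy atoms by environment: 1× o (aromatic, H0) → no; 3× c (aromatic, H0) → no; 1× c (aromatic, H1) → no; 2× C (H0) → no; 3× O (H0) → no; 1× C (H3) → no; 2× C (H1) → no.
No environment satisfies the query, so 0 matching atoms.

0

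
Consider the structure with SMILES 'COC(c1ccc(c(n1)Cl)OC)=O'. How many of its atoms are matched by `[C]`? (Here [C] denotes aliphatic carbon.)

3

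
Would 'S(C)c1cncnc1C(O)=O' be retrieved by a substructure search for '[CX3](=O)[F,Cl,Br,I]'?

No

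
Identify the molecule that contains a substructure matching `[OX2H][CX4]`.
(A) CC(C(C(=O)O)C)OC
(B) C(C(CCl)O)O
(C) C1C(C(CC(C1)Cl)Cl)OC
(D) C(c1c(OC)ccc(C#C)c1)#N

[OX2H][CX4] describes a hydroxyl oxygen bound to an sp3 (X4) carbon (an aliphatic alcohol).
(A) has a methoxy ether (-OCH3) but the oxygen has H0 (ether), not H1.
(B) contains a hydroxyl group (-OH), which satisfies every atom and bond constraint.
(C) has a methoxy ether (-OCH3) but the oxygen has H0 (ether), not H1.
(D) has a methoxy ether (-OCH3) but the oxygen has H0 (ether), not H1.
So the answer is (B).

B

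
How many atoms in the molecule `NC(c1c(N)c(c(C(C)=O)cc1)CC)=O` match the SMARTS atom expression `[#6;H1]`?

The query [#6;H1] means: any carbon bearing exactly one hydrogen.
Check the 15 heavy atoms by environment: 4× c (aromatic, H0) → no; 2× c (aromatic, H1) → match; 2× C (H0) → no; 2× O (H0) → no; 2× C (H3) → no; 2× N (H2) → no; 1× C (H2) → no.
That gives 2 matching atoms.

2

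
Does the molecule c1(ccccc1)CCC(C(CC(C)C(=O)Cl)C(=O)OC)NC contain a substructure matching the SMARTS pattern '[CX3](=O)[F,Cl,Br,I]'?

Yes

The pattern [CX3](=O)[F,Cl,Br,I] describes a carbonyl carbon bonded to a halogen — an acyl halide.
The molecule carries an acyl chloride (-C(=O)Cl), whose atoms satisfy every constraint of the query, so the pattern matches.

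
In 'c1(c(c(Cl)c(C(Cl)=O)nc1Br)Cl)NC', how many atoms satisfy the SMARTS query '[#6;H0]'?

6

The query [#6;H0] means: any carbon with no attached hydrogen.
Check the 14 heavy atoms by environment: 1× n (aromatic, H0) → no; 5× c (aromatic, H0) → match; 1× C (H0) → match; 1× O (H0) → no; 3× Cl (H0) → no; 1× Br (H0) → no; 1× N (H1) → no; 1× C (H3) → no.
Summing the matching environments: 5 + 1 = 6 matching atoms.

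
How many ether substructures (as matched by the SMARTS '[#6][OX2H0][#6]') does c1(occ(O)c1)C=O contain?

[#6][OX2H0][#6] is the SMARTS for an ether: an aliphatic oxygen bridging two carbons with no H on the oxygen.
The molecule has a hydroxyl group (-OH), but the oxygen has H1, not H0 bridging two carbons; nothing else fits, so there are 0 matches.

0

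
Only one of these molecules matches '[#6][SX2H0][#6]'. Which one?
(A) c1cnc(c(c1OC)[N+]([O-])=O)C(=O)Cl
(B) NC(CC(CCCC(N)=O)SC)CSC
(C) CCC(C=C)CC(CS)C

B

[#6][SX2H0][#6] describes an aliphatic sulfur bridging two carbons with no H on the sulfur (a thioether).
(A) has a methoxy ether (-OCH3) but the bridging atom is O, not S.
(B) contains a methylthio ether (-SCH3), which satisfies every atom and bond constraint.
(C) has a thiol (-SH) but the sulfur has H1, not H0 bridging two carbons.
So the answer is (B).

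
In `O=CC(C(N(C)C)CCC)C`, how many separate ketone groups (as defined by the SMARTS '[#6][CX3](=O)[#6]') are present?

0

[#6][CX3](=O)[#6] is the SMARTS for a ketone: a carbonyl carbon (no H) flanked by two carbons.
The molecule has an aldehyde (-CHO), but the carbonyl carbon has H1, so it is not flanked by two carbons; nothing else fits, so there are 0 matches.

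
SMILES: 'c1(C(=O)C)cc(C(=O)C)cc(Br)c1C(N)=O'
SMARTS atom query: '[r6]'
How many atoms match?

6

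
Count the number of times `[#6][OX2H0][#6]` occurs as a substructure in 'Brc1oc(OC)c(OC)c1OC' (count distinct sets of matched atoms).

3

[#6][OX2H0][#6] is the SMARTS for an ether: an aliphatic oxygen bridging two carbons with no H on the oxygen.
The molecule carries 3 separate instances of a methoxy ether (-OCH3) meeting every constraint; each maps to a distinct set of atoms, giving 3 matches.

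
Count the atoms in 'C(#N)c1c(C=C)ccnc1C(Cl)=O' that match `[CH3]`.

The query [CH3] means: aliphatic carbon with exactly three hydrogens.
Check the 13 heavy atoms by environment: 1× n (aromatic, H0) → no; 3× c (aromatic, H0) → no; 2× c (aromatic, H1) → no; 2× C (H0) → no; 1× O (H0) → no; 1× Cl (H0) → no; 1× C (H1) → no; 1× C (H2) → no; 1× N (H0) → no.
No environment satisfies the query, so 0 matching atoms.

0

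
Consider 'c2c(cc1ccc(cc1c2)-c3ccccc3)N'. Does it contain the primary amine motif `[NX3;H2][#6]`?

Yes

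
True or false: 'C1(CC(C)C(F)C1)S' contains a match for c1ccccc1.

False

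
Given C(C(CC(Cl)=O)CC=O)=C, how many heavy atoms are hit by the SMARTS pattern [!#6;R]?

The query [!#6;R] means: non-carbon atom that is part of a ring.
Check the 10 heavy atoms by environment: 7× C (acyclic) → no; 2× O (acyclic) → no; 1× Cl (acyclic) → no.
No environment satisfies the query, so 0 matching atoms.

0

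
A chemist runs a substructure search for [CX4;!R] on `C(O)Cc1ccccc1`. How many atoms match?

The query [CX4;!R] means: aliphatic carbon with four total connections, not in a ring.
Check the 9 heavy atoms by environment: 2× C (X4, acyclic) → match; 1× O (X2, acyclic) → no; 6× c (aromatic, X3, in 6-ring) → no.
That gives 2 matching atoms.

2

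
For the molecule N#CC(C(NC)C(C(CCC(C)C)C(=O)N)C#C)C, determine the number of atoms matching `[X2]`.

3

Check the 19 heavy atoms by environment: 11× C (X4) → no; 2× N (X3) → no; 3× C (X2) → match; 1× C (X3) → no; 1× O (X1) → no; 1× N (X1) → no.
That gives 3 matching atoms.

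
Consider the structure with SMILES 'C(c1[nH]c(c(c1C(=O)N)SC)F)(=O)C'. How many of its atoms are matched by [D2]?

2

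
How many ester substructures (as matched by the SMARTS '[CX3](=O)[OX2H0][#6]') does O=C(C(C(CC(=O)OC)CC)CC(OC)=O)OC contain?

[CX3](=O)[OX2H0][#6] is the SMARTS for an ester: a carbonyl carbon bonded to an oxygen that is itself bonded to carbon (no H on that O).
The molecule carries 3 separate instances of a methyl-ester group (-C(=O)OCH3) meeting every constraint; each maps to a distinct set of atoms, giving 3 matches.

3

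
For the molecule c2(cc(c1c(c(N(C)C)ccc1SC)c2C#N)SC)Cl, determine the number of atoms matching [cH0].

7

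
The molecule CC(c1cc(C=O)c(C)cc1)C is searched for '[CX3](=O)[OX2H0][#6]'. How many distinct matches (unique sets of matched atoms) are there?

[CX3](=O)[OX2H0][#6] is the SMARTS for an ester: a carbonyl carbon bonded to an oxygen that is itself bonded to carbon (no H on that O).
No fragment in the molecule satisfies every constraint, giving 0 matches.

0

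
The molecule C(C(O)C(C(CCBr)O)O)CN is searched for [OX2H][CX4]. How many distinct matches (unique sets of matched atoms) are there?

[OX2H][CX4] is the SMARTS for an aliphatic alcohol: a hydroxyl oxygen bound to an sp3 (X4) carbon.
The molecule carries 3 separate instances of a hydroxyl group (-OH) meeting every constraint; each maps to a distinct set of atoms, giving 3 matches.

3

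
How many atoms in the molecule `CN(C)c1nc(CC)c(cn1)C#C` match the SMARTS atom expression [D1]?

4

The query [D1] means: atom with exactly one heavy-atom neighbour (degree 1).
Check the 13 heavy atoms by environment: 2× n (aromatic, D2) → no; 3× c (aromatic, D3) → no; 1× c (aromatic, D2) → no; 1× N (D3) → no; 4× C (D1) → match; 2× C (D2) → no.
That gives 4 matching atoms.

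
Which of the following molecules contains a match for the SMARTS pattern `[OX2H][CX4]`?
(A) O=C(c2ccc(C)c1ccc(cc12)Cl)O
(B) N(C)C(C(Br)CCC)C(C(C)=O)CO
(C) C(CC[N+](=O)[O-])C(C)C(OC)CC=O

B

[OX2H][CX4] describes a hydroxyl oxygen bound to an sp3 (X4) carbon (an aliphatic alcohol).
(A) has a carboxylic acid group (-C(=O)OH) but the -OH is on a CX3 carbonyl carbon, not a CX4 carbon.
(B) contains a hydroxyl group (-OH), which satisfies every atom and bond constraint.
(C) has a methoxy ether (-OCH3) but the oxygen has H0 (ether), not H1.
So the answer is (B).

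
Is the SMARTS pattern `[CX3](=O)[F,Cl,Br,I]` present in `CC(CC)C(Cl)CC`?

No

The pattern [CX3](=O)[F,Cl,Br,I] describes a carbonyl carbon bonded to a halogen — an acyl halide.
The closest candidate here is a chloro substituent, but the Cl is not on a carbonyl carbon. No other fragment satisfies the full query, so there is no match.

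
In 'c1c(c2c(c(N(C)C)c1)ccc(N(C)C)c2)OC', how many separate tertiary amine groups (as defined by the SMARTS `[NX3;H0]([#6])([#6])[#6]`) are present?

2

[NX3;H0]([#6])([#6])[#6] is the SMARTS for a tertiary amine: a trivalent nitrogen with no H, bonded to three carbons.
The molecule carries 2 separate instances of a dimethylamino group (-N(CH3)2) meeting every constraint; each maps to a distinct set of atoms, giving 2 matches.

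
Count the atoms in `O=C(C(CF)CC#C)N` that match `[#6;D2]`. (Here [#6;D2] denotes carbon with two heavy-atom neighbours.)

The query [#6;D2] means: any carbon bonded to exactly two heavy atoms.
Check the 9 heavy atoms by environment: 3× C (D2) → match; 2× C (D3) → no; 1× F (D1) → no; 1× O (D1) → no; 1× N (D1) → no; 1× C (D1) → no.
That gives 3 matching atoms.

3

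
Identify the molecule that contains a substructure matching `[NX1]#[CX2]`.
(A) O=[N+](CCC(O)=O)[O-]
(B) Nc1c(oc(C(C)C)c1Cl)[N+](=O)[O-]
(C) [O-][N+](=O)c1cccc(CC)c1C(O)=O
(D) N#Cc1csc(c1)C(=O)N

D

[NX1]#[CX2] describes a nitrogen triple-bonded to a two-connected carbon (a nitrile).
(A) has a nitro group (-[N+](=O)[O-]) but there is no C#N triple bond.
(B) has a primary amino group (-NH2) but the nitrogen is NX3 (three connections), not NX1 triple-bonded.
(C) has a nitro group (-[N+](=O)[O-]) but there is no C#N triple bond.
(D) contains a nitrile (-C#N), which satisfies every atom and bond constraint.
So the answer is (D).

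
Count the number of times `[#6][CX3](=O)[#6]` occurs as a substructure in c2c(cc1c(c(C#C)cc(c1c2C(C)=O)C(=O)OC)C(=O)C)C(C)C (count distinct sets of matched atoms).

2

[#6][CX3](=O)[#6] is the SMARTS for a ketone: a carbonyl carbon (no H) flanked by two carbons.
The molecule carries 2 separate instances of an acetyl/ketone group (-C(=O)CH3) meeting every constraint; each maps to a distinct set of atoms, giving 2 matches.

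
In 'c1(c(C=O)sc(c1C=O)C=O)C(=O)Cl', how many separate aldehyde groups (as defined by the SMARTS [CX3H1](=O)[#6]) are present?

3

[CX3H1](=O)[#6] is the SMARTS for an aldehyde: an sp2 carbon with one H, double-bonded to O and single-bonded to carbon.
The molecule carries 3 separate instances of an aldehyde (-CHO) meeting every constraint; each maps to a distinct set of atoms, giving 3 matches.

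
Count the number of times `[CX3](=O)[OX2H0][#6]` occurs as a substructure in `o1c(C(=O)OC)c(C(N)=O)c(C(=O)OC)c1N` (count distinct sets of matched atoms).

[CX3](=O)[OX2H0][#6] is the SMARTS for an ester: a carbonyl carbon bonded to an oxygen that is itself bonded to carbon (no H on that O).
The molecule carries 2 separate instances of a methyl-ester group (-C(=O)OCH3) meeting every constraint; each maps to a distinct set of atoms, giving 2 matches.

2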